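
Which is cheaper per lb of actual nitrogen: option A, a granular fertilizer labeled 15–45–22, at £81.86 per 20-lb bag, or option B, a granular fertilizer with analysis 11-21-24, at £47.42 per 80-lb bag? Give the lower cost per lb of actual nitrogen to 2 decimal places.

£5.39 per lb N (option B)

option A: N per bag = 20 × 15% = 3 lb; cost = 81.86 / 3 = £27.2867/lb N.
option B: N per bag = 80 × 11% = 8.8 lb; cost = 47.42 / 8.8 = £5.3886/lb N.
option B is cheaper.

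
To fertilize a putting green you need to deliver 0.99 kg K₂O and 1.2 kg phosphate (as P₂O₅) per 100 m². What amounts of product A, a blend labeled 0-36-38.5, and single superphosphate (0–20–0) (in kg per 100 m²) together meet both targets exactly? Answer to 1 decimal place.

2.6 kg product A, 1.4 kg single superphosphate

With a, b = kg per 100 m² of product A and single superphosphate:
K₂O: 0.385·a + 0·b = 0.99
P₂O₅: 0.36·a + 0.2·b = 1.2
Eliminate a: (row1) − 0.385/0.36·(row2) → -0.213889·b = -0.293333, so b = 1.37143.
Back-substitute: a = (0.99 − 0·1.37143) / 0.385 = 2.57143.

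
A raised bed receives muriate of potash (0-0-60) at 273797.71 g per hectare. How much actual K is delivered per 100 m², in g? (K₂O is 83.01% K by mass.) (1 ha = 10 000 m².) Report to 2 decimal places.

K₂O per hectare = 273797.71 × 60% = 164279 g.
Elemental K = 164279 × 0.8301 = 136368 g per hectare.
Convert to per 100 m²: 136368 × 0.01 = 1363.677 g.

1363.68 g K per hundred sq m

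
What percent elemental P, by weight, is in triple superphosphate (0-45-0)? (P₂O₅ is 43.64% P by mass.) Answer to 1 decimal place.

19.6% P

%P = 45 × 0.4364 = 19.638%.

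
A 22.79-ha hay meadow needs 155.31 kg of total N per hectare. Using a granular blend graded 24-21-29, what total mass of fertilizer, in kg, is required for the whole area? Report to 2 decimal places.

14747.98 kg

Product per hectare = 155.31 / 24% = 647.125 kg.
Total product = 647.125 × 22.79 = 14747.979 kg.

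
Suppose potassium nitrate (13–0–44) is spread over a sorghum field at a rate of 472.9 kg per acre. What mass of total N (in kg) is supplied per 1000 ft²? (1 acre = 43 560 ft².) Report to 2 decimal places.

1.41 kg N per thousand sq ft

nitrogen per acre = 472.9 × 13% = 61.477 kg.
Convert to per 1000 ft²: 61.477 × 0.0229568 = 1.41132 kg.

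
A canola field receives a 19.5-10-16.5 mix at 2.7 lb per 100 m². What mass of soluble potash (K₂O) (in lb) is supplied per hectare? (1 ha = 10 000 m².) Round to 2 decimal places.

44.55 lb K₂O per hectare

K₂O per 100 m² = 2.7 × 16.5% = 0.4455 lb.
Convert to per hectare: 0.4455 × 100 = 44.55 lb.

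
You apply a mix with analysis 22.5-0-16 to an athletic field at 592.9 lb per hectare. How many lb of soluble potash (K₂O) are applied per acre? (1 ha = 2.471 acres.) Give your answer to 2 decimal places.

38.39 lb K₂O per acre

K₂O per hectare = 592.9 × 16% = 94.864 lb.
Convert to per acre: 94.864 × 0.404694 = 38.3909 lb.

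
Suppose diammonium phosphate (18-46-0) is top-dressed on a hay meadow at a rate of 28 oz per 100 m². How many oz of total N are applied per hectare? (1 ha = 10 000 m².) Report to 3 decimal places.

nitrogen per 100 m² = 28 × 18% = 5.04 oz.
Convert to per hectare: 5.04 × 100 = 504 oz.

504.000 oz N per hectare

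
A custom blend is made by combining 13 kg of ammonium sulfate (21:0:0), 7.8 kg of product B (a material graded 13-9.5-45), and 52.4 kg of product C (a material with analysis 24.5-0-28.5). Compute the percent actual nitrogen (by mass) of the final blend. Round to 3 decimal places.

Total mass = 13 + 7.8 + 52.4 = 73.2 kg.
N mass = 21%×13 + 13%×7.8 + 24.5%×52.4 = 16.582 kg.
% N = 16.582 / 73.2 = 22.65301%.

22.653% N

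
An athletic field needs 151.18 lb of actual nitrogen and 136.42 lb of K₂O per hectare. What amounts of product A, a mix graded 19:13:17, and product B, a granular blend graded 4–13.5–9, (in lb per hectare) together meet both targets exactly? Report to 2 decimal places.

791.20 lb product A, 21.28 lb product B

Per-hectare balance (a = product A, b = product B):
N: 0.19·a + 0.04·b = 151.18
K₂O: 0.17·a + 0.09·b = 136.42
Eliminate a: (row1) − 0.19/0.17·(row2) → -0.0605882·b = -1.28941, so b = 21.2816.
Back-substitute: a = (151.18 − 0.04·21.2816) / 0.19 = 791.204.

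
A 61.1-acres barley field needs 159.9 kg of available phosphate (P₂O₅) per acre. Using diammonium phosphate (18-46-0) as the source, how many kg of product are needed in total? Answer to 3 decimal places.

Product per acre = 159.9 / 46% = 347.609 kg.
Total product = 347.609 × 61.1 = 21238.8913 kg.

21238.891 kg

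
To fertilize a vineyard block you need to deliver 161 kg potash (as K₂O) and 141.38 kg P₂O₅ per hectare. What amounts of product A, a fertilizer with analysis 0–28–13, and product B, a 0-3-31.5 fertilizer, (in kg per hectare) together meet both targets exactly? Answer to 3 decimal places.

470.993 kg product A, 316.733 kg product B

With a, b = kg per hectare of product A and product B:
K₂O: 0.13·a + 0.315·b = 161
P₂O₅: 0.28·a + 0.03·b = 141.38
From row1: a = (161 − 0.315·b) / 0.13.
Into row2: 0.28·(161 − 0.315·b)/0.13 + 0.03·b = 141.38 → b = 316.7331, a = 470.9929.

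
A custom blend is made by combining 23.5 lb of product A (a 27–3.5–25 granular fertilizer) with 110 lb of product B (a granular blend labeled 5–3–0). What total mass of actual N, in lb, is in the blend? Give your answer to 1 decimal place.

N mass = 27%×23.5 + 5%×110 = 11.845 lb.

11.8 lb N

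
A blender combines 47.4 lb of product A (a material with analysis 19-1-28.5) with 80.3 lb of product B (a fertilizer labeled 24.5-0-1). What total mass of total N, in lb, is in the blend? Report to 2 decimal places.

N mass = 19%×47.4 + 24.5%×80.3 = 28.6795 lb.

28.68 lb N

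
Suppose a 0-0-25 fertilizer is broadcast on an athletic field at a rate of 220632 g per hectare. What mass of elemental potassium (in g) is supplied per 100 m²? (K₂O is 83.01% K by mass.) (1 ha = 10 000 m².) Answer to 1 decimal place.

K₂O per hectare = 220632 × 25% = 55158 g.
Elemental K = 55158 × 0.8301 = 45786.7 g per hectare.
Convert to per 100 m²: 45786.7 × 0.01 = 457.867 g.

457.9 g K per hundred sq m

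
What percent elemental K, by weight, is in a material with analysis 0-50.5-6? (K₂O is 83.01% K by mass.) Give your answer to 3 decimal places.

%K = 6 × 0.8301 = 4.9806%.

4.981% K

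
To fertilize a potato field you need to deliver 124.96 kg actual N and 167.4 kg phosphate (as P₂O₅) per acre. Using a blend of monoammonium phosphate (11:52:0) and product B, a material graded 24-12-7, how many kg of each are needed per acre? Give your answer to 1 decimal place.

225.6 kg monoammonium phosphate, 417.3 kg product B

Per-acre balance (a = monoammonium phosphate, b = product B):
N: 0.11·a + 0.24·b = 124.96
P₂O₅: 0.52·a + 0.12·b = 167.4
Eliminate b: (row1) − 0.24/0.12·(row2) → -0.93·a = -209.84, so a = 225.634.
Then b = (167.4 − 0.52·225.634) / 0.12 = 417.251.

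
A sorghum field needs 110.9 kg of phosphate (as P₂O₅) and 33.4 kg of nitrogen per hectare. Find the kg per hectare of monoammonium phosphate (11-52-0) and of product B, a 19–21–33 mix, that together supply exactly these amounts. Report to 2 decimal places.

185.69 kg monoammonium phosphate, 68.28 kg product B

Per-hectare balance (a = monoammonium phosphate, b = product B):
P₂O₅: 0.52·a + 0.21·b = 110.9
N: 0.11·a + 0.19·b = 33.4
Solving simultaneously: a = 185.694, b = 68.2827.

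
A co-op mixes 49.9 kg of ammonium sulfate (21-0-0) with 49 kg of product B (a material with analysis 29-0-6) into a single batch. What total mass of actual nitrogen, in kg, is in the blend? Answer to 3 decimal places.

N mass = 21%×49.9 + 29%×49 = 24.689 kg.

24.689 kg N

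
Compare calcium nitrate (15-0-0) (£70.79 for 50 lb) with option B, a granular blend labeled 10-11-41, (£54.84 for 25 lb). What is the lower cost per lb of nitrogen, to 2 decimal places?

calcium nitrate: N per bag = 50 × 15% = 7.5 lb; cost = 70.79 / 7.5 = £9.4387/lb N.
option B: N per bag = 25 × 10% = 2.5 lb; cost = 54.84 / 2.5 = £21.9360/lb N.
calcium nitrate is cheaper.

£9.44 per lb N (calcium nitrate)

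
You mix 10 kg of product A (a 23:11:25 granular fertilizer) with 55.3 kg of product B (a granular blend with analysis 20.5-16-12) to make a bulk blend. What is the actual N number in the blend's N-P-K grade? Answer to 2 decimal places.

20.88% N

Total mass = 10 + 55.3 = 65.3 kg.
N mass = 23%×10 + 20.5%×55.3 = 13.6365 kg.
% N = 13.6365 / 65.3 = 20.8828%.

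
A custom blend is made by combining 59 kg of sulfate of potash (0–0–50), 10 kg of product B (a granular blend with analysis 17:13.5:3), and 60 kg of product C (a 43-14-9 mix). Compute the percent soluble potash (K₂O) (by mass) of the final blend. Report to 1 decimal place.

Total mass = 59 + 10 + 60 = 129 kg.
K₂O mass = 50%×59 + 3%×10 + 9%×60 = 35.2 kg.
% K₂O = 35.2 / 129 = 27.2868%.

27.3% K₂O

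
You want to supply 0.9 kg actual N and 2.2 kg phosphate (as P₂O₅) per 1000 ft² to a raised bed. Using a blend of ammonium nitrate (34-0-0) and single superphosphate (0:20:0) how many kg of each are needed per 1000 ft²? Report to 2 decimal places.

2.65 kg ammonium nitrate, 11.00 kg single superphosphate

With a, b = kg per 1000 ft² of ammonium nitrate and single superphosphate:
N: 0.34·a + 0·b = 0.9
P₂O₅: 0·a + 0.2·b = 2.2
Solving simultaneously: a = 2.64706, b = 11.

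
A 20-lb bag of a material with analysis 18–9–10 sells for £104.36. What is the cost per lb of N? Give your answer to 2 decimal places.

N in bag = 20 × 18% = 3.6 lb.
Cost per lb N = £104.36 / 3.6 = £28.9889.

£28.99 per lb N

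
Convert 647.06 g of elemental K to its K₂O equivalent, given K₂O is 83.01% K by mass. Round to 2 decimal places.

K₂O = 647.06 / 0.8301 = 779.496 g.

779.50 g K₂O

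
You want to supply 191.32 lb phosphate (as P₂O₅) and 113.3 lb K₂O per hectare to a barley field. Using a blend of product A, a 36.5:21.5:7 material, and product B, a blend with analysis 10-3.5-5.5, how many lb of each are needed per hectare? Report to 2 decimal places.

Per-hectare balance (a = product A, b = product B):
P₂O₅: 0.215·a + 0.035·b = 191.32
K₂O: 0.07·a + 0.055·b = 113.3
From row1: a = (191.32 − 0.035·b) / 0.215.
Into row2: 0.07·(191.32 − 0.035·b)/0.215 + 0.055·b = 113.3 → b = 1169.824, a = 699.424.

699.42 lb product A, 1169.82 lb product B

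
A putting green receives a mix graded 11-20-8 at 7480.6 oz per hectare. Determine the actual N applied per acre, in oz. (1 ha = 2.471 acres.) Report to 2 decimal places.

333.01 oz N per acre

nitrogen per hectare = 7480.6 × 11% = 822.866 oz.
Convert to per acre: 822.866 × 0.404694 = 333.009 oz.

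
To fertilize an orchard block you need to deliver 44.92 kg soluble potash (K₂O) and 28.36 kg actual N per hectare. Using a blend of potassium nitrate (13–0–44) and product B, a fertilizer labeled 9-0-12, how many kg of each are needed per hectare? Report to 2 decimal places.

26.65 kg potassium nitrate, 276.62 kg product B

With a, b = kg per hectare of potassium nitrate and product B:
K₂O: 0.44·a + 0.12·b = 44.92
N: 0.13·a + 0.09·b = 28.36
Solving simultaneously: a = 26.65, b = 276.617.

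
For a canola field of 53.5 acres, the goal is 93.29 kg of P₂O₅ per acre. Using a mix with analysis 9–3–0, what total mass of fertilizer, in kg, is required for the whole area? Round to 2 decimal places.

166367.17 kg

Product per acre = 93.29 / 3% = 3109.67 kg.
Total product = 3109.67 × 53.5 = 166367.167 kg.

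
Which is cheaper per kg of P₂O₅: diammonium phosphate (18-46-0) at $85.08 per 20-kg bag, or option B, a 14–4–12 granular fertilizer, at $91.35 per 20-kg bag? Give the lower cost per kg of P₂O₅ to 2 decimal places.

$9.25 per kg P₂O₅ (diammonium phosphate)

diammonium phosphate: P₂O₅ per bag = 20 × 46% = 9.2 kg; cost = 85.08 / 9.2 = $9.2478/kg P₂O₅.
option B: P₂O₅ per bag = 20 × 4% = 0.8 kg; cost = 91.35 / 0.8 = $114.1875/kg P₂O₅.
diammonium phosphate is cheaper.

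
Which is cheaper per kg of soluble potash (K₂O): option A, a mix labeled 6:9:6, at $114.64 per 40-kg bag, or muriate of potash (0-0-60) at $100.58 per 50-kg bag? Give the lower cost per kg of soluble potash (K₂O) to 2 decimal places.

option A: K₂O per bag = 40 × 6% = 2.4 kg; cost = 114.64 / 2.4 = $47.7667/kg K₂O.
muriate of potash: K₂O per bag = 50 × 60% = 30 kg; cost = 100.58 / 30 = $3.3527/kg K₂O.
muriate of potash is cheaper.

$3.35 per kg K₂O (muriate of potash)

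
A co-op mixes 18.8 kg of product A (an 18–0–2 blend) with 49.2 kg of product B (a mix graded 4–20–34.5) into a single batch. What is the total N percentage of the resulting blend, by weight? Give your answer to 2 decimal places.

7.87% N

Total mass = 18.8 + 49.2 = 68 kg.
N mass = 18%×18.8 + 4%×49.2 = 5.352 kg.
% N = 5.352 / 68 = 7.87059%.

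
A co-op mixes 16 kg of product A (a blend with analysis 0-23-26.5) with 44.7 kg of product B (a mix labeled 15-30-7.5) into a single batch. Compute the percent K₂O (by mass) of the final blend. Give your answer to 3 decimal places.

Total mass = 16 + 44.7 = 60.7 kg.
K₂O mass = 26.5%×16 + 7.5%×44.7 = 7.5925 kg.
% K₂O = 7.5925 / 60.7 = 12.5082%.

12.508% K₂O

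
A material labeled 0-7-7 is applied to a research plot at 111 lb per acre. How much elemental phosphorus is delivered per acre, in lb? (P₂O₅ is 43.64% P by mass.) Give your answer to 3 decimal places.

3.391 lb P per acre

P₂O₅ per acre = 111 × 7% = 7.77 lb.
Elemental P = 7.77 × 0.4364 = 3.39083 lb per acre.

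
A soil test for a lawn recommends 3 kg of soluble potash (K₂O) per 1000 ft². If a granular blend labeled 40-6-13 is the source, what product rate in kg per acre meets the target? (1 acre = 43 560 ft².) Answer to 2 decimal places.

Product per 1000 ft² = 3 / 13% = 23.0769 kg.
Convert to per acre: 23.0769 × 43.56 = 1005.231 kg.

1005.23 kg of product per acre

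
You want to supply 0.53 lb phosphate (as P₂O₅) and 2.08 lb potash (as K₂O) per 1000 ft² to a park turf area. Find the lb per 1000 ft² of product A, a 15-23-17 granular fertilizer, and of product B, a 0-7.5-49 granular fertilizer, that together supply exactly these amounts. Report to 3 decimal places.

Per-1000 ft² balance (a = product A, b = product B):
P₂O₅: 0.23·a + 0.075·b = 0.53
K₂O: 0.17·a + 0.49·b = 2.08
Eliminate b: (row1) − 0.075/0.49·(row2) → 0.20398·a = 0.211633, so a = 1.03752.
Then b = (2.08 − 0.17·1.03752) / 0.49 = 3.88494.

1.038 lb product A, 3.885 lb product B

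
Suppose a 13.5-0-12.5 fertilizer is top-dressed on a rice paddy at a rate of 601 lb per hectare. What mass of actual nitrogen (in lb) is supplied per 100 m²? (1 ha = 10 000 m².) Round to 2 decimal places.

nitrogen per hectare = 601 × 13.5% = 81.135 lb.
Convert to per 100 m²: 81.135 × 0.01 = 0.81135 lb.

0.81 lb N per hundred sq m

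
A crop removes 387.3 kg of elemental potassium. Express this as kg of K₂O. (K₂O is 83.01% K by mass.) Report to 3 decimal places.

466.570 kg K₂O

K₂O = 387.3 / 0.8301 = 466.5703 kg.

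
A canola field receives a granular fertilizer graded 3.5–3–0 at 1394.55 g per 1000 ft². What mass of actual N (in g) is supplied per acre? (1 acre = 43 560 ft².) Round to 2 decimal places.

2126.13 g N per acre

nitrogen per 1000 ft² = 1394.55 × 3.5% = 48.8092 g.
Convert to per acre: 48.8092 × 43.56 = 2126.131 g.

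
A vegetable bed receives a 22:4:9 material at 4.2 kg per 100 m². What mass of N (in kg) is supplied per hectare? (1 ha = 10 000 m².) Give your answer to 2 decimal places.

nitrogen per 100 m² = 4.2 × 22% = 0.924 kg.
Convert to per hectare: 0.924 × 100 = 92.4 kg.

92.40 kg N per hectare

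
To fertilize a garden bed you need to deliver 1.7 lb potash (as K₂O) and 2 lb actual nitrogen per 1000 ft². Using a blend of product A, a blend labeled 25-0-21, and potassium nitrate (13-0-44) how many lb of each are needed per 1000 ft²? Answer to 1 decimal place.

Let a = lb of product A, b = lb of potassium nitrate (per 1000 ft²).
K₂O: 0.21·a + 0.44·b = 1.7
N: 0.25·a + 0.13·b = 2
Solving simultaneously: a = 7.96856, b = 0.0604595.

8.0 lb product A, 0.1 lb potassium nitrate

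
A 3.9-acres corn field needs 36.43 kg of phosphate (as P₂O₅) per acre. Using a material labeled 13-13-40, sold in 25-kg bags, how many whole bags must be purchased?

Product per acre = 36.43 / 13% = 280.231 kg.
Total product = 280.231 × 3.9 = 1092.9 kg.
Bags = ⌈1092.9 / 25⌉ = 44.

44 bags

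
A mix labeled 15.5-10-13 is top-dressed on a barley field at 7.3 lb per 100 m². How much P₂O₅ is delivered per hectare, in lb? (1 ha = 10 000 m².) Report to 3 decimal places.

P₂O₅ per 100 m² = 7.3 × 10% = 0.73 lb.
Convert to per hectare: 0.73 × 100 = 73 lb.

73.000 lb P₂O₅ per hectare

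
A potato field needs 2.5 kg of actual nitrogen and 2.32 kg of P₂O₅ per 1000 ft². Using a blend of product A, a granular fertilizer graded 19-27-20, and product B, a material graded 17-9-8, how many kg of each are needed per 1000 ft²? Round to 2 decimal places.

Per-1000 ft² balance (a = product A, b = product B):
N: 0.19·a + 0.17·b = 2.5
P₂O₅: 0.27·a + 0.09·b = 2.32
From row1: a = (2.5 − 0.17·b) / 0.19.
Into row2: 0.27·(2.5 − 0.17·b)/0.19 + 0.09·b = 2.32 → b = 8.13194, a = 5.88194.

5.88 kg product A, 8.13 kg product B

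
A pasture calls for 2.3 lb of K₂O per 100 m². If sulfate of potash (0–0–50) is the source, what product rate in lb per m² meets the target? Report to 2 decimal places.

Product per 100 m² = 2.3 / 50% = 4.6 lb.
Convert to per m²: 4.6 × 0.01 = 0.046 lb.

0.05 lb of product per sq m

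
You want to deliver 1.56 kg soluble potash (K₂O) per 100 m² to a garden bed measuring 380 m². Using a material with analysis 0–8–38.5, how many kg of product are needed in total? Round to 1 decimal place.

15.4 kg

Product per 100 m² = 1.56 / 38.5% = 4.05195 kg.
Total product = 4.05195 × 380 / 100 = 15.3974 kg.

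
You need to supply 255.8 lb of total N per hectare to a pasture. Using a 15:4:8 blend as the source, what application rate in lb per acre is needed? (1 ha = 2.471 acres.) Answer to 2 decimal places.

690.14 lb of product per acre

Product per hectare = 255.8 / 15% = 1705.33 lb.
Convert to per acre: 1705.33 × 0.404694 = 690.139 lb.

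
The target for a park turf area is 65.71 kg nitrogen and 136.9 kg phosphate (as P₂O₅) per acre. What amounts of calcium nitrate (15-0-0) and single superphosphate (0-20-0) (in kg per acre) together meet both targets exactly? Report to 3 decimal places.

With a, b = kg per acre of calcium nitrate and single superphosphate:
N: 0.15·a + 0·b = 65.71
P₂O₅: 0·a + 0.2·b = 136.9
Solving simultaneously: a = 438.0667, b = 684.5.

438.067 kg calcium nitrate, 684.500 kg single superphosphate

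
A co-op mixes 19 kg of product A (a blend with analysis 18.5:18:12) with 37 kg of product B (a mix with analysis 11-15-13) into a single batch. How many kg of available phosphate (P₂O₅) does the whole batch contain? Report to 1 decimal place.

P₂O₅ mass = 18%×19 + 15%×37 = 8.97 kg.

9.0 kg P₂O₅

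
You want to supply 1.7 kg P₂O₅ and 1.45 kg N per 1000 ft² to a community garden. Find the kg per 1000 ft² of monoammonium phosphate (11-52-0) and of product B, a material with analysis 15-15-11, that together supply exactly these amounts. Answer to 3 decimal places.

0.610 kg monoammonium phosphate, 9.220 kg product B

Per-1000 ft² balance (a = monoammonium phosphate, b = product B):
P₂O₅: 0.52·a + 0.15·b = 1.7
N: 0.11·a + 0.15·b = 1.45
Eliminate a: (row1) − 0.52/0.11·(row2) → -0.559091·b = -5.15455, so b = 9.21951.
Back-substitute: a = (1.7 − 0.15·9.21951) / 0.52 = 0.609756.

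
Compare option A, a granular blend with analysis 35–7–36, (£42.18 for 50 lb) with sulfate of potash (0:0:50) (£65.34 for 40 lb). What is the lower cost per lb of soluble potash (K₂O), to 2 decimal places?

£2.34 per lb K₂O (option A)

option A: K₂O per bag = 50 × 36% = 18 lb; cost = 42.18 / 18 = £2.3433/lb K₂O.
sulfate of potash: K₂O per bag = 40 × 50% = 20 lb; cost = 65.34 / 20 = £3.2670/lb K₂O.
option A is cheaper.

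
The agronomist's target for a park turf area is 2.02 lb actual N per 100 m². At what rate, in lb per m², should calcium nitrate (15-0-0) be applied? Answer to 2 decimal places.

0.13 lb of product per sq m

Product per 100 m² = 2.02 / 15% = 13.4667 lb.
Convert to per m²: 13.4667 × 0.01 = 0.134667 lb.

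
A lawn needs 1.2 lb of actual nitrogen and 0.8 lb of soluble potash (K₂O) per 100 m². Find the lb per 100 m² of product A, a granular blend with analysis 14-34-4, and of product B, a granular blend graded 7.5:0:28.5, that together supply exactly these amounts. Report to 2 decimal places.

Let a = lb of product A, b = lb of product B (per 100 m²).
N: 0.14·a + 0.075·b = 1.2
K₂O: 0.04·a + 0.285·b = 0.8
Solving simultaneously: a = 7.64228, b = 1.73442.

7.64 lb product A, 1.73 lb product B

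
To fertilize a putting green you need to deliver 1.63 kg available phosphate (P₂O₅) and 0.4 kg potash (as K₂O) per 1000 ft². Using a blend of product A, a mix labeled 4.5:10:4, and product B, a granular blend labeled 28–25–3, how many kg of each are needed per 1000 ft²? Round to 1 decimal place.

7.3 kg product A, 3.6 kg product B

Per-1000 ft² balance (a = product A, b = product B):
P₂O₅: 0.1·a + 0.25·b = 1.63
K₂O: 0.04·a + 0.03·b = 0.4
Solving simultaneously: a = 7.3, b = 3.6.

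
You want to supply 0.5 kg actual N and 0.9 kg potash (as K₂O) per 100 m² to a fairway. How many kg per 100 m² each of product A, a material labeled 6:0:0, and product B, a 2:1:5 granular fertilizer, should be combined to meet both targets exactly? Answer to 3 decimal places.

Per-100 m² balance (a = product A, b = product B):
N: 0.06·a + 0.02·b = 0.5
K₂O: 0·a + 0.05·b = 0.9
Solving simultaneously: a = 2.33333, b = 18.

2.333 kg product A, 18.000 kg product B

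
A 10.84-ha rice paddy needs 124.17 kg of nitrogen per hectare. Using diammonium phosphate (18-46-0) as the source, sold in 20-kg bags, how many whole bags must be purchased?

374 bags

Product per hectare = 124.17 / 18% = 689.833 kg.
Total product = 689.833 × 10.84 = 7477.79 kg.
Bags = ⌈7477.79 / 20⌉ = 374.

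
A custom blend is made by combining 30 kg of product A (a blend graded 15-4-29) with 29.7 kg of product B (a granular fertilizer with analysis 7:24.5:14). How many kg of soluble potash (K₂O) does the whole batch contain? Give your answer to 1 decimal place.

12.9 kg K₂O

K₂O mass = 29%×30 + 14%×29.7 = 12.858 kg.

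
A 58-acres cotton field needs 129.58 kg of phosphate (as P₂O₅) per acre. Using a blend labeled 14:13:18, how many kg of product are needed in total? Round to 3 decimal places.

Product per acre = 129.58 / 13% = 996.769 kg.
Total product = 996.769 × 58 = 57812.6154 kg.

57812.615 kg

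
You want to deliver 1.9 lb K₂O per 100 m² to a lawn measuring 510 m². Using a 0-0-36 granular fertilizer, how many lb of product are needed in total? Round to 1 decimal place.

Product per 100 m² = 1.9 / 36% = 5.27778 lb.
Total product = 5.27778 × 510 / 100 = 26.9167 lb.

26.9 lb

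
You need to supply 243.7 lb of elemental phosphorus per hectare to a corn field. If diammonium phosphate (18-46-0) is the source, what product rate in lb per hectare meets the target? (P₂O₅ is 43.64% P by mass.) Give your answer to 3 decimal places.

As P₂O₅: 243.7 / 0.4364 = 558.433 lb per hectare.
Product per hectare = 558.433 / 46% = 1213.98398 lb.

1213.984 lb of product per hectare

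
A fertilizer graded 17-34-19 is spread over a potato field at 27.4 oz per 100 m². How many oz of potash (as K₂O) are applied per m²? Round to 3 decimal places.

0.052 oz K₂O per sq m

K₂O per 100 m² = 27.4 × 19% = 5.206 oz.
Convert to per m²: 5.206 × 0.01 = 0.05206 oz.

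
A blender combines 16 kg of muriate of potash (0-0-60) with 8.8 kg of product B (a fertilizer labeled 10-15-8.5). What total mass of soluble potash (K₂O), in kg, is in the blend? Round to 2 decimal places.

10.35 kg K₂O

K₂O mass = 60%×16 + 8.5%×8.8 = 10.348 kg.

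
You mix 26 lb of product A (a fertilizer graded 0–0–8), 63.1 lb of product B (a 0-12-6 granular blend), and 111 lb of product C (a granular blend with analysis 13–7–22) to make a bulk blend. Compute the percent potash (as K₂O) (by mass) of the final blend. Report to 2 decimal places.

15.14% K₂O

Total mass = 26 + 63.1 + 111 = 200.1 lb.
K₂O mass = 8%×26 + 6%×63.1 + 22%×111 = 30.286 lb.
% K₂O = 30.286 / 200.1 = 15.1354%.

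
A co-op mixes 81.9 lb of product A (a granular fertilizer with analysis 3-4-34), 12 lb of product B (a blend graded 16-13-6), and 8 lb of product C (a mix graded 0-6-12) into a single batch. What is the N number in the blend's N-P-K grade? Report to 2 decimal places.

Total mass = 81.9 + 12 + 8 = 101.9 lb.
N mass = 3%×81.9 + 16%×12 + 0%×8 = 4.377 lb.
% N = 4.377 / 101.9 = 4.29539%.

4.30% N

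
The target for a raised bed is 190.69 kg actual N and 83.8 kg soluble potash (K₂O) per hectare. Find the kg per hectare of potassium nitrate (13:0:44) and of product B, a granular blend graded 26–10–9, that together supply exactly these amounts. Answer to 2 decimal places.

45.04 kg potassium nitrate, 710.90 kg product B

With a, b = kg per hectare of potassium nitrate and product B:
N: 0.13·a + 0.26·b = 190.69
K₂O: 0.44·a + 0.09·b = 83.8
From row1: a = (190.69 − 0.26·b) / 0.13.
Into row2: 0.44·(190.69 − 0.26·b)/0.13 + 0.09·b = 83.8 → b = 710.902, a = 45.0428.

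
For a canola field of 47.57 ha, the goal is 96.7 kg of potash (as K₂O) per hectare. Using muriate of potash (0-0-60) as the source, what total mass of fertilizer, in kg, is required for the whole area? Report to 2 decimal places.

Product per hectare = 96.7 / 60% = 161.167 kg.
Total product = 161.167 × 47.57 = 7666.698 kg.

7666.70 kg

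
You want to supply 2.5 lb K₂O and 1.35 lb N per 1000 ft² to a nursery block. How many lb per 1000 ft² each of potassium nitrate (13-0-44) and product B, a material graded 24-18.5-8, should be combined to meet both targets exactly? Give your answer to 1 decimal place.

Let a = lb of potassium nitrate, b = lb of product B (per 1000 ft²).
K₂O: 0.44·a + 0.08·b = 2.5
N: 0.13·a + 0.24·b = 1.35
Solving simultaneously: a = 5.16807, b = 2.82563.

5.2 lb potassium nitrate, 2.8 lb product B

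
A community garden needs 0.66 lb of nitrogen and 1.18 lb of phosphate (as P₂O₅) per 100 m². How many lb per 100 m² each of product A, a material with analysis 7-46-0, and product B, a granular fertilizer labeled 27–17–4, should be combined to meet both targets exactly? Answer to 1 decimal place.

Let a = lb of product A, b = lb of product B (per 100 m²).
N: 0.07·a + 0.27·b = 0.66
P₂O₅: 0.46·a + 0.17·b = 1.18
Eliminate b: (row1) − 0.27/0.17·(row2) → -0.660588·a = -1.21412, so a = 1.83793.
Then b = (1.18 − 0.46·1.83793) / 0.17 = 1.96794.

1.8 lb product A, 2.0 lb product B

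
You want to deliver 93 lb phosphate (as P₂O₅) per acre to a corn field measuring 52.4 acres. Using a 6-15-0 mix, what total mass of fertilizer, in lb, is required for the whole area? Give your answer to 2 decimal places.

Product per acre = 93 / 15% = 620 lb.
Total product = 620 × 52.4 = 32488 lb.

32488.00 lb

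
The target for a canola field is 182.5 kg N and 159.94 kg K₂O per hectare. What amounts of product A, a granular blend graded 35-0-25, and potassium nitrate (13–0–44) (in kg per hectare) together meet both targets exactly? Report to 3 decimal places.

489.776 kg product A, 85.218 kg potassium nitrate

Let a = kg of product A, b = kg of potassium nitrate (per hectare).
N: 0.35·a + 0.13·b = 182.5
K₂O: 0.25·a + 0.44·b = 159.94
From row1: a = (182.5 − 0.13·b) / 0.35.
Into row2: 0.25·(182.5 − 0.13·b)/0.35 + 0.44·b = 159.94 → b = 85.2181, a = 489.7761.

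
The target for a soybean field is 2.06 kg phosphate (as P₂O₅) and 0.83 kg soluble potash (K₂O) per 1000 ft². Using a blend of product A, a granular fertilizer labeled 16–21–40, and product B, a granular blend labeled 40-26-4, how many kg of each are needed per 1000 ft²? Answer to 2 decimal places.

1.40 kg product A, 6.80 kg product B

Let a = kg of product A, b = kg of product B (per 1000 ft²).
P₂O₅: 0.21·a + 0.26·b = 2.06
K₂O: 0.4·a + 0.04·b = 0.83
From row1: a = (2.06 − 0.26·b) / 0.21.
Into row2: 0.4·(2.06 − 0.26·b)/0.21 + 0.04·b = 0.83 → b = 6.79603, a = 1.3954.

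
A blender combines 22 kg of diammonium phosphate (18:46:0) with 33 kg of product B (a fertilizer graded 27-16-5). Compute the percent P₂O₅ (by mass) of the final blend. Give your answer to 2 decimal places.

28.00% P₂O₅

Total mass = 22 + 33 = 55 kg.
P₂O₅ mass = 46%×22 + 16%×33 = 15.4 kg.
% P₂O₅ = 15.4 / 55 = 28%.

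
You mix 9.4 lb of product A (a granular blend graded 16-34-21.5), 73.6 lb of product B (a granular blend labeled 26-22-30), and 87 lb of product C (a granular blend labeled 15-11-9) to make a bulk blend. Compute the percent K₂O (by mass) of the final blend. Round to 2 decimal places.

Total mass = 9.4 + 73.6 + 87 = 170 lb.
K₂O mass = 21.5%×9.4 + 30%×73.6 + 9%×87 = 31.931 lb.
% K₂O = 31.931 / 170 = 18.7829%.

18.78% K₂O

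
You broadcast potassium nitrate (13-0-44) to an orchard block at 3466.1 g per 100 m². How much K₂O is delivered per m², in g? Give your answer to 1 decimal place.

K₂O per 100 m² = 3466.1 × 44% = 1525.08 g.
Convert to per m²: 1525.08 × 0.01 = 15.2508 g.

15.3 g K₂O per sq m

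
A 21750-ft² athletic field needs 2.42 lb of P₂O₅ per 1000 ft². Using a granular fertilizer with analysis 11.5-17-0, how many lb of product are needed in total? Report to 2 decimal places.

Product per 1000 ft² = 2.42 / 17% = 14.2353 lb.
Total product = 14.2353 × 21750 / 1000 = 309.618 lb.

309.62 lb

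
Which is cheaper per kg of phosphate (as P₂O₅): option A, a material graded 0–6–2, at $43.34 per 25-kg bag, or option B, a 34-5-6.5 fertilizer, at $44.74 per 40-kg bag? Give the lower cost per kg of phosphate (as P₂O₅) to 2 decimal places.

option A: P₂O₅ per bag = 25 × 6% = 1.5 kg; cost = 43.34 / 1.5 = $28.8933/kg P₂O₅.
option B: P₂O₅ per bag = 40 × 5% = 2 kg; cost = 44.74 / 2 = $22.3700/kg P₂O₅.
option B is cheaper.

$22.37 per kg P₂O₅ (option B)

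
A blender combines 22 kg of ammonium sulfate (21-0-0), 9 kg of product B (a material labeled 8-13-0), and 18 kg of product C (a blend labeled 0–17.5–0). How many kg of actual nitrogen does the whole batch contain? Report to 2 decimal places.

N mass = 21%×22 + 8%×9 + 0%×18 = 5.34 kg.

5.34 kg N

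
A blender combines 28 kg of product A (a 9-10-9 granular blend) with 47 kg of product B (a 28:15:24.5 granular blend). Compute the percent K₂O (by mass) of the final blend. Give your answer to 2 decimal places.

18.71% K₂O

Total mass = 28 + 47 = 75 kg.
K₂O mass = 9%×28 + 24.5%×47 = 14.035 kg.
% K₂O = 14.035 / 75 = 18.7133%.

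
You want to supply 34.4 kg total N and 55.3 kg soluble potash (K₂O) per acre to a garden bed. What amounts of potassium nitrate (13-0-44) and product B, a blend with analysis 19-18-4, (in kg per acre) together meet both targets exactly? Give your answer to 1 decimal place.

Let a = kg of potassium nitrate, b = kg of product B (per acre).
N: 0.13·a + 0.19·b = 34.4
K₂O: 0.44·a + 0.04·b = 55.3
Eliminate a: (row1) − 0.13/0.44·(row2) → 0.178182·b = 18.0614, so b = 101.365.
Back-substitute: a = (34.4 − 0.19·101.365) / 0.13 = 116.467.

116.5 kg potassium nitrate, 101.4 kg product B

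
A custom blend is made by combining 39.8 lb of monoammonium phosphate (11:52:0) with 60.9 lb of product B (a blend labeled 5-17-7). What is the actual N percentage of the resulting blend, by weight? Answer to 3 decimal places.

7.371% N

Total mass = 39.8 + 60.9 = 100.7 lb.
N mass = 11%×39.8 + 5%×60.9 = 7.423 lb.
% N = 7.423 / 100.7 = 7.3714%.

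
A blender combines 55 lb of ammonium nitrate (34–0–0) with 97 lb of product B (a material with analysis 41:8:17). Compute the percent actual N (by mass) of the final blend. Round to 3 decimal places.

38.467% N

Total mass = 55 + 97 = 152 lb.
N mass = 34%×55 + 41%×97 = 58.47 lb.
% N = 58.47 / 152 = 38.4671%.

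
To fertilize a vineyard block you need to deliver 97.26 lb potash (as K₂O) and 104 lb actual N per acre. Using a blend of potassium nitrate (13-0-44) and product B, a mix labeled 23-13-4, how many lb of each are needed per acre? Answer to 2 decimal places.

With a, b = lb per acre of potassium nitrate and product B:
K₂O: 0.44·a + 0.04·b = 97.26
N: 0.13·a + 0.23·b = 104
Eliminate a: (row1) − 0.44/0.13·(row2) → -0.738462·b = -254.74, so b = 344.9604.
Back-substitute: a = (97.26 − 0.04·344.9604) / 0.44 = 189.685.

189.69 lb potassium nitrate, 344.96 lb product B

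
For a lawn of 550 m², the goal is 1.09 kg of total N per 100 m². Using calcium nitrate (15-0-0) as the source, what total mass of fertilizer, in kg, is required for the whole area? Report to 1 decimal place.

40.0 kg

Product per 100 m² = 1.09 / 15% = 7.26667 kg.
Total product = 7.26667 × 550 / 100 = 39.9667 kg.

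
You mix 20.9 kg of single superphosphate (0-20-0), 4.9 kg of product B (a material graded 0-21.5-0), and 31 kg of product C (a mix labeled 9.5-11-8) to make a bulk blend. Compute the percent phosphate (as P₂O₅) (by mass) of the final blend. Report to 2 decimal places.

15.22% P₂O₅

Total mass = 20.9 + 4.9 + 31 = 56.8 kg.
P₂O₅ mass = 20%×20.9 + 21.5%×4.9 + 11%×31 = 8.6435 kg.
% P₂O₅ = 8.6435 / 56.8 = 15.2174%.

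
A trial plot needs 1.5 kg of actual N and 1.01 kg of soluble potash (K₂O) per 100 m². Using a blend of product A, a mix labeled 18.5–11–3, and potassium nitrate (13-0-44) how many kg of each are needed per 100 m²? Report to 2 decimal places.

6.82 kg product A, 1.83 kg potassium nitrate

Let a = kg of product A, b = kg of potassium nitrate (per 100 m²).
N: 0.185·a + 0.13·b = 1.5
K₂O: 0.03·a + 0.44·b = 1.01
Eliminate a: (row1) − 0.185/0.03·(row2) → -2.58333·b = -4.72833, so b = 1.83032.
Back-substitute: a = (1.5 − 0.13·1.83032) / 0.185 = 6.82194.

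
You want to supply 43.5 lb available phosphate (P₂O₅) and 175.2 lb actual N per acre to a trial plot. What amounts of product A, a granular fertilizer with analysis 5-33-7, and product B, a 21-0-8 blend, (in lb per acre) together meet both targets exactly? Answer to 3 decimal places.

131.818 lb product A, 802.900 lb product B

Let a = lb of product A, b = lb of product B (per acre).
P₂O₅: 0.33·a + 0·b = 43.5
N: 0.05·a + 0.21·b = 175.2
Eliminate a: (row1) − 0.33/0.05·(row2) → -1.386·b = -1112.82, so b = 802.9004.
Back-substitute: a = (43.5 − 0·802.9004) / 0.33 = 131.8182.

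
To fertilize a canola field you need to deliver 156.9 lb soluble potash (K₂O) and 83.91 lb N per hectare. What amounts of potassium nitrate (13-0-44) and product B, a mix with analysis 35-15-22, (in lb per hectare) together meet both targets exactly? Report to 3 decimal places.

290.708 lb potassium nitrate, 131.766 lb product B

Per-hectare balance (a = potassium nitrate, b = product B):
K₂O: 0.44·a + 0.22·b = 156.9
N: 0.13·a + 0.35·b = 83.91
From row1: a = (156.9 − 0.22·b) / 0.44.
Into row2: 0.13·(156.9 − 0.22·b)/0.44 + 0.35·b = 83.91 → b = 131.7656, a = 290.7081.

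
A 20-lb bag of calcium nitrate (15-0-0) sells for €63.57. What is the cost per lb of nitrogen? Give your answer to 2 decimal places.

€21.19 per lb N

N in bag = 20 × 15% = 3 lb.
Cost per lb N = €63.57 / 3 = €21.1900.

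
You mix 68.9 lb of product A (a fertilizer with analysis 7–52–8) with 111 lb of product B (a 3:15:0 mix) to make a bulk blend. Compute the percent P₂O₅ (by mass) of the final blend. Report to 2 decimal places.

Total mass = 68.9 + 111 = 179.9 lb.
P₂O₅ mass = 52%×68.9 + 15%×111 = 52.478 lb.
% P₂O₅ = 52.478 / 179.9 = 29.1707%.

29.17% P₂O₅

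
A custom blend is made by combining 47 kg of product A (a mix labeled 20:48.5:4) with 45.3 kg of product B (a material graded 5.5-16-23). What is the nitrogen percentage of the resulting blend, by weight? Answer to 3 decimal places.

Total mass = 47 + 45.3 = 92.3 kg.
N mass = 20%×47 + 5.5%×45.3 = 11.8915 kg.
% N = 11.8915 / 92.3 = 12.8835%.

12.884% N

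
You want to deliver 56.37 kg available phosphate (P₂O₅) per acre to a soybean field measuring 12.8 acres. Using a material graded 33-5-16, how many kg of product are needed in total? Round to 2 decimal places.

14430.72 kg

Product per acre = 56.37 / 5% = 1127.4 kg.
Total product = 1127.4 × 12.8 = 14430.72 kg.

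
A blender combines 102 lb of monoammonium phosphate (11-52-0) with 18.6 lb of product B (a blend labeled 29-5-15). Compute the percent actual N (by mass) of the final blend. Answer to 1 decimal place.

Total mass = 102 + 18.6 = 120.6 lb.
N mass = 11%×102 + 29%×18.6 = 16.614 lb.
% N = 16.614 / 120.6 = 13.7761%.

13.8% N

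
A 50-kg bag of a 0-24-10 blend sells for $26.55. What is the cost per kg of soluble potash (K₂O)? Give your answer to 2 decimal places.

$5.31 per kg K₂O

K₂O in bag = 50 × 10% = 5 kg.
Cost per kg K₂O = $26.55 / 5 = $5.3100.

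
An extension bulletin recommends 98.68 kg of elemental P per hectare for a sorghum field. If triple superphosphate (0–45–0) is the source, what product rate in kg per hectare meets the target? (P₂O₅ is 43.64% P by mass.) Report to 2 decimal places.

502.50 kg of product per hectare

As P₂O₅: 98.68 / 0.4364 = 226.123 kg per hectare.
Product per hectare = 226.123 / 45% = 502.495 kg.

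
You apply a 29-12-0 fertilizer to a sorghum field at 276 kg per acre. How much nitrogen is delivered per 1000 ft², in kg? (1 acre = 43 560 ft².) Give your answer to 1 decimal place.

1.8 kg N per thousand sq ft

nitrogen per acre = 276 × 29% = 80.04 kg.
Convert to per 1000 ft²: 80.04 × 0.0229568 = 1.83747 kg.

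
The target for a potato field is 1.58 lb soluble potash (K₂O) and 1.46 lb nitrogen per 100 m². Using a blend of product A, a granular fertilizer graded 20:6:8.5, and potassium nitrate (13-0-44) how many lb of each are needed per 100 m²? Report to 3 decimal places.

5.679 lb product A, 2.494 lb potassium nitrate

With a, b = lb per 100 m² of product A and potassium nitrate:
K₂O: 0.085·a + 0.44·b = 1.58
N: 0.2·a + 0.13·b = 1.46
Eliminate b: (row1) − 0.44/0.13·(row2) → -0.591923·a = -3.36154, so a = 5.67901.
Then b = (1.46 − 0.2·5.67901) / 0.13 = 2.49383.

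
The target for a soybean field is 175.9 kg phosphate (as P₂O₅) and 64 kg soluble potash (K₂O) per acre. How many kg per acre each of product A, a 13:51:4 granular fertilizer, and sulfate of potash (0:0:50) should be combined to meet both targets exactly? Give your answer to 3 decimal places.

344.902 kg product A, 100.408 kg sulfate of potash

Per-acre balance (a = product A, b = sulfate of potash):
P₂O₅: 0.51·a + 0·b = 175.9
K₂O: 0.04·a + 0.5·b = 64
Solving simultaneously: a = 344.90196, b = 100.4078.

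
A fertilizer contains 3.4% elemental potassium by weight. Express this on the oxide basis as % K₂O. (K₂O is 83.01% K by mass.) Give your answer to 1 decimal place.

4.1% K₂O

%K₂O = 3.4 / 0.8301 = 4.09589%.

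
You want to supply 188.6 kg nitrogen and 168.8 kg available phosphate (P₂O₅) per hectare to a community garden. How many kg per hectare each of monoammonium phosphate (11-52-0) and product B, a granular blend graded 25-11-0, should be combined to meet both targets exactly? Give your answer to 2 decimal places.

181.97 kg monoammonium phosphate, 674.33 kg product B

With a, b = kg per hectare of monoammonium phosphate and product B:
N: 0.11·a + 0.25·b = 188.6
P₂O₅: 0.52·a + 0.11·b = 168.8
From row1: a = (188.6 − 0.25·b) / 0.11.
Into row2: 0.52·(188.6 − 0.25·b)/0.11 + 0.11·b = 168.8 → b = 674.334, a = 181.968.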